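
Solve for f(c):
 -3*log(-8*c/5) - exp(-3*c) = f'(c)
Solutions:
 f(c) = C1 - 3*c*log(-c) + 3*c*(-3*log(2) + 1 + log(5)) + exp(-3*c)/3


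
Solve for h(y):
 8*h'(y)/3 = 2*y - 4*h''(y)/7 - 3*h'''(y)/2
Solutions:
 h(y) = C1 + 3*y^2/8 - 9*y/56 + (C2*sin(16*sqrt(3)*y/21) + C3*cos(16*sqrt(3)*y/21))*exp(-4*y/21)


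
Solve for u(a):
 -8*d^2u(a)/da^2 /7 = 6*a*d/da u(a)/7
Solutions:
 u(a) = C1 + C2*erf(sqrt(6)*a/4)


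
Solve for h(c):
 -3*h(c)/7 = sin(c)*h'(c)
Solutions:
 h(c) = C1*(cos(c) + 1)^(3/14)/(cos(c) - 1)^(3/14)


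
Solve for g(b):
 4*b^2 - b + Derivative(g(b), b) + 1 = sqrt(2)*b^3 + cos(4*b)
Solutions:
 g(b) = C1 + sqrt(2)*b^4/4 - 4*b^3/3 + b^2/2 - b + sin(4*b)/4


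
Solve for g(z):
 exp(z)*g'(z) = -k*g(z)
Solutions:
 g(z) = C1*exp(k*exp(-z))


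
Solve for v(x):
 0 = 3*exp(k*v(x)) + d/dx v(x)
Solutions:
 v(x) = Piecewise((log(1/(C1*k + 3*k*x))/k, Ne(k, 0)), (nan, True))
 v(x) = Piecewise((C1 - 3*x, Eq(k, 0)), (nan, True))


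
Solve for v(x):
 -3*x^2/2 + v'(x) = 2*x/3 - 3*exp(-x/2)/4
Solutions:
 v(x) = C1 + x^3/2 + x^2/3 + 3*exp(-x/2)/2


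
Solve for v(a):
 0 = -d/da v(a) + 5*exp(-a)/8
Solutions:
 v(a) = C1 - 5*exp(-a)/8


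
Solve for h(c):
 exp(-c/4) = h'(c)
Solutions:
 h(c) = C1 - 4*exp(-c/4)


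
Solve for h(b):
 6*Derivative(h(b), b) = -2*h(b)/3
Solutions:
 h(b) = C1*exp(-b/9)


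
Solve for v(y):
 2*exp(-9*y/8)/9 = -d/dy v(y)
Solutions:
 v(y) = C1 + 16*exp(-9*y/8)/81


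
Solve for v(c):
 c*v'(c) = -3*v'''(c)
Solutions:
 v(c) = C1 + Integral(C2*airyai(-3^(2/3)*c/3) + C3*airybi(-3^(2/3)*c/3), c)


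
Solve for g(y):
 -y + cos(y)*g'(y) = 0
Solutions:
 g(y) = C1 + Integral(y/cos(y), y)


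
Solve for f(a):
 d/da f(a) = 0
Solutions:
 f(a) = C1


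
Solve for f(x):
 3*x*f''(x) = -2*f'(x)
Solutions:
 f(x) = C1 + C2*x^(1/3)


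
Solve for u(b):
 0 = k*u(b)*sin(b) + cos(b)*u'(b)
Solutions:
 u(b) = C1*exp(k*log(cos(b)))


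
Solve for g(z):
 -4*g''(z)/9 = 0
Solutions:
 g(z) = C1 + C2*z


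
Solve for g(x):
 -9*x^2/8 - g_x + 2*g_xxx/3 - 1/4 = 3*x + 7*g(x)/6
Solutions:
 g(x) = C1*exp(-x*(2/(sqrt(41) + 7)^(1/3) + (sqrt(41) + 7)^(1/3))/4)*sin(sqrt(3)*x*(-(sqrt(41) + 7)^(1/3) + 2/(sqrt(41) + 7)^(1/3))/4) + C2*exp(-x*(2/(sqrt(41) + 7)^(1/3) + (sqrt(41) + 7)^(1/3))/4)*cos(sqrt(3)*x*(-(sqrt(41) + 7)^(1/3) + 2/(sqrt(41) + 7)^(1/3))/4) + C3*exp(x*((sqrt(41) + 7)^(-1/3) + (sqrt(41) + 7)^(1/3)/2)) - 27*x^2/28 - 45*x/49 + 393/686


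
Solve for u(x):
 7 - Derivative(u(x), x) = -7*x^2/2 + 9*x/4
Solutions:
 u(x) = C1 + 7*x^3/6 - 9*x^2/8 + 7*x


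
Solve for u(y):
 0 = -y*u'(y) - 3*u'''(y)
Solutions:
 u(y) = C1 + Integral(C2*airyai(-3^(2/3)*y/3) + C3*airybi(-3^(2/3)*y/3), y)


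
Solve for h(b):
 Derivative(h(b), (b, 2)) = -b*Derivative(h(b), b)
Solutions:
 h(b) = C1 + C2*erf(sqrt(2)*b/2)


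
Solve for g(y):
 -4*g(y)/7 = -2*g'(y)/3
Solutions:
 g(y) = C1*exp(6*y/7)


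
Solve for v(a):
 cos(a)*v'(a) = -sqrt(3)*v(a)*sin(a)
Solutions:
 v(a) = C1*cos(a)^(sqrt(3))


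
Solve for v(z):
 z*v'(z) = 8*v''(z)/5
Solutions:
 v(z) = C1 + C2*erfi(sqrt(5)*z/4)


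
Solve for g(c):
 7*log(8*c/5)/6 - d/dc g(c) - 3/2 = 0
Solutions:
 g(c) = C1 + 7*c*log(c)/6 - 8*c/3 - 7*c*log(5)/6 + 7*c*log(2)/2


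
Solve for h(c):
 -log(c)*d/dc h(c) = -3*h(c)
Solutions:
 h(c) = C1*exp(3*li(c))


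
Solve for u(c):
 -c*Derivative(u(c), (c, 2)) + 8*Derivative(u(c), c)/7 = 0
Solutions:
 u(c) = C1 + C2*c^(15/7)


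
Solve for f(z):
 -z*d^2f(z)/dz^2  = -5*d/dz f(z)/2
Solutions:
 f(z) = C1 + C2*z^(7/2)


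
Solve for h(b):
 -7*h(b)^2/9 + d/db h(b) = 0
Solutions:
 h(b) = -9/(C1 + 7*b)


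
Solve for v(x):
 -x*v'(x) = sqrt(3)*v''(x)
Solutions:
 v(x) = C1 + C2*erf(sqrt(2)*3^(3/4)*x/6)


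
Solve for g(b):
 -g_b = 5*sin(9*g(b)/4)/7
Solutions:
 5*b/7 + 2*log(cos(9*g(b)/4) - 1)/9 - 2*log(cos(9*g(b)/4) + 1)/9 = C1


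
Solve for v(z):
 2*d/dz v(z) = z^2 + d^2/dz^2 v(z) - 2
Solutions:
 v(z) = C1 + C2*exp(2*z) + z^3/6 + z^2/4 - 3*z/4


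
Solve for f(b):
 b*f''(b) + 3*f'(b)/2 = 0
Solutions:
 f(b) = C1 + C2/sqrt(b)


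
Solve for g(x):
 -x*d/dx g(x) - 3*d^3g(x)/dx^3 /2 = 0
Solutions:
 g(x) = C1 + Integral(C2*airyai(-2^(1/3)*3^(2/3)*x/3) + C3*airybi(-2^(1/3)*3^(2/3)*x/3), x)


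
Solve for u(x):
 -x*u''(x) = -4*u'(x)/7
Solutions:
 u(x) = C1 + C2*x^(11/7)


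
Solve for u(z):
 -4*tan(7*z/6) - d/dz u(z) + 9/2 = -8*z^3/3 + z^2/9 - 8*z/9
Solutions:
 u(z) = C1 + 2*z^4/3 - z^3/27 + 4*z^2/9 + 9*z/2 + 24*log(cos(7*z/6))/7


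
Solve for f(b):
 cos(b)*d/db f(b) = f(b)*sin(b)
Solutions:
 f(b) = C1/cos(b)


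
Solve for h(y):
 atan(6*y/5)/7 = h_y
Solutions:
 h(y) = C1 + y*atan(6*y/5)/7 - 5*log(36*y^2 + 25)/84


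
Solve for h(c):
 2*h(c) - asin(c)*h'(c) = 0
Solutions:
 h(c) = C1*exp(2*Integral(1/asin(c), c))


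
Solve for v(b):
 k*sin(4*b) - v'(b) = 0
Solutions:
 v(b) = C1 - k*cos(4*b)/4


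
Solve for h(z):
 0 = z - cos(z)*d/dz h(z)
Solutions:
 h(z) = C1 + Integral(z/cos(z), z)


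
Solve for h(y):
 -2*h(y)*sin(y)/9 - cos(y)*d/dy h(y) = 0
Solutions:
 h(y) = C1*cos(y)^(2/9)


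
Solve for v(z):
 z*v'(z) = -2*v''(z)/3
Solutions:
 v(z) = C1 + C2*erf(sqrt(3)*z/2)


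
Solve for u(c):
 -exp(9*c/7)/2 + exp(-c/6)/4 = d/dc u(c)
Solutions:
 u(c) = C1 - 7*exp(9*c/7)/18 - 3*exp(-c/6)/2


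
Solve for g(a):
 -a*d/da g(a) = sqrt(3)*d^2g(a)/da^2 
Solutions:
 g(a) = C1 + C2*erf(sqrt(2)*3^(3/4)*a/6)


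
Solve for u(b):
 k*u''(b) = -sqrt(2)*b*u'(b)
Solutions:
 u(b) = C1 + C2*sqrt(k)*erf(2^(3/4)*b*sqrt(1/k)/2)


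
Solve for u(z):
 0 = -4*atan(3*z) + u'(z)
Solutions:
 u(z) = C1 + 4*z*atan(3*z) - 2*log(9*z^2 + 1)/3


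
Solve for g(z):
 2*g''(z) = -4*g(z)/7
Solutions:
 g(z) = C1*sin(sqrt(14)*z/7) + C2*cos(sqrt(14)*z/7)


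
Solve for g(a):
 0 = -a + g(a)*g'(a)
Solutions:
 g(a) = -sqrt(C1 + a^2)
 g(a) = sqrt(C1 + a^2)


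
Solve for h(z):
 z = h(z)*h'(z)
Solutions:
 h(z) = -sqrt(C1 + z^2)
 h(z) = sqrt(C1 + z^2)


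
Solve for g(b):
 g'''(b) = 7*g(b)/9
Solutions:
 g(b) = C3*exp(21^(1/3)*b/3) + (C1*sin(3^(5/6)*7^(1/3)*b/6) + C2*cos(3^(5/6)*7^(1/3)*b/6))*exp(-21^(1/3)*b/6)


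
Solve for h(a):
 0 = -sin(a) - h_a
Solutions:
 h(a) = C1 + cos(a)


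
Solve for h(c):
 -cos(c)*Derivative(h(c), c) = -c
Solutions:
 h(c) = C1 + Integral(c/cos(c), c)


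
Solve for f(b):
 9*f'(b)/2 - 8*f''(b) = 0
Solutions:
 f(b) = C1 + C2*exp(9*b/16)


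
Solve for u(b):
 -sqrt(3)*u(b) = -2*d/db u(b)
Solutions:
 u(b) = C1*exp(sqrt(3)*b/2)


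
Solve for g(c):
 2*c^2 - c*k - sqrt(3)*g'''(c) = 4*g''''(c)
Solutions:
 g(c) = C1 + C2*c + C3*c^2 + C4*exp(-sqrt(3)*c/4) + sqrt(3)*c^5/90 + c^4*(-sqrt(3)*k - 16)/72 + 2*c^3*(3*k + 16*sqrt(3))/27


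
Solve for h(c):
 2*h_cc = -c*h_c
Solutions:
 h(c) = C1 + C2*erf(c/2)


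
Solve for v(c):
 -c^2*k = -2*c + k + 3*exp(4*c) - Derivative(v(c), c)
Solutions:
 v(c) = C1 + c^3*k/3 - c^2 + c*k + 3*exp(4*c)/4


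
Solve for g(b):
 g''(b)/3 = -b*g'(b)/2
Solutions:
 g(b) = C1 + C2*erf(sqrt(3)*b/2)


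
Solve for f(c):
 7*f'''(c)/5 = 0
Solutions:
 f(c) = C1 + C2*c + C3*c^2


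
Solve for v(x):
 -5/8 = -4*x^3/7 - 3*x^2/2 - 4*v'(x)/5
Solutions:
 v(x) = C1 - 5*x^4/28 - 5*x^3/8 + 25*x/32


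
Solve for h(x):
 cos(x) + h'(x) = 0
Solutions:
 h(x) = C1 - sin(x)


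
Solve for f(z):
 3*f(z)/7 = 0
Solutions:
 f(z) = 0


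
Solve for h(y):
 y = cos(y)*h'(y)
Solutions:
 h(y) = C1 + Integral(y/cos(y), y)


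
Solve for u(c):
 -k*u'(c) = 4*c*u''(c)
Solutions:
 u(c) = C1 + c^(1 - re(k)/4)*(C2*sin(log(c)*Abs(im(k))/4) + C3*cos(log(c)*im(k)/4))


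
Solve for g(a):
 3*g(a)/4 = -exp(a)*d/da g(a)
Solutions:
 g(a) = C1*exp(3*exp(-a)/4)


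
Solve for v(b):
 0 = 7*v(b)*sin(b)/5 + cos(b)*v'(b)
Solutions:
 v(b) = C1*cos(b)^(7/5)


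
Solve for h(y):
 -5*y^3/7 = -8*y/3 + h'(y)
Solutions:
 h(y) = C1 - 5*y^4/28 + 4*y^2/3


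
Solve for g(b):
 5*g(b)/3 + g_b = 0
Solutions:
 g(b) = C1*exp(-5*b/3)


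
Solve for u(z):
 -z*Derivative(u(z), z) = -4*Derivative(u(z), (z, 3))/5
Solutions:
 u(z) = C1 + Integral(C2*airyai(10^(1/3)*z/2) + C3*airybi(10^(1/3)*z/2), z)


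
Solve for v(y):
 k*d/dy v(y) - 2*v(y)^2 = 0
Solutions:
 v(y) = -k/(C1*k + 2*y)


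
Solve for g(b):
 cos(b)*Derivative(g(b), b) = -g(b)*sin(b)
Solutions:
 g(b) = C1*cos(b)


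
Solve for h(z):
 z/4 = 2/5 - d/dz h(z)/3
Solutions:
 h(z) = C1 - 3*z^2/8 + 6*z/5


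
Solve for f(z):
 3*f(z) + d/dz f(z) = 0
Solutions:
 f(z) = C1*exp(-3*z)


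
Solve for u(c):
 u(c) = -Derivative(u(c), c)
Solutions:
 u(c) = C1*exp(-c)


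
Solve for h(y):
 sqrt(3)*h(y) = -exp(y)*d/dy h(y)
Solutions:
 h(y) = C1*exp(sqrt(3)*exp(-y))


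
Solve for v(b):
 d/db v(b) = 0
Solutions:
 v(b) = C1


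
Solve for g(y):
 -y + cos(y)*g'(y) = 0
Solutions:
 g(y) = C1 + Integral(y/cos(y), y)


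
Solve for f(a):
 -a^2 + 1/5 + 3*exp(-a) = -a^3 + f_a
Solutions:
 f(a) = C1 + a^4/4 - a^3/3 + a/5 - 3*exp(-a)


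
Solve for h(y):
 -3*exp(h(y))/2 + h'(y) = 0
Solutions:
 h(y) = log(-1/(C1 + 3*y)) + log(2)


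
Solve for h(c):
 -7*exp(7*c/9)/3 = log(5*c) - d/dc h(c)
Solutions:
 h(c) = C1 + c*log(c) + c*(-1 + log(5)) + 3*exp(7*c/9)


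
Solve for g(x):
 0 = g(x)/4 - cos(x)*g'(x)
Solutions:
 g(x) = C1*(sin(x) + 1)^(1/8)/(sin(x) - 1)^(1/8)


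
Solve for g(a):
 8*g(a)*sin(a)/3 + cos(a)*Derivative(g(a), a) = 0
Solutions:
 g(a) = C1*cos(a)^(8/3)


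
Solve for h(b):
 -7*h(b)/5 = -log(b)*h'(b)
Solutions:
 h(b) = C1*exp(7*li(b)/5)


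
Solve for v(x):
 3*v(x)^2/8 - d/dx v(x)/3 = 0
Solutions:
 v(x) = -8/(C1 + 9*x)


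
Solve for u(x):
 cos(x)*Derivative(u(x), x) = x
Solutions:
 u(x) = C1 + Integral(x/cos(x), x)


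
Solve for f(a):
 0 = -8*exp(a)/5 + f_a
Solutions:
 f(a) = C1 + 8*exp(a)/5


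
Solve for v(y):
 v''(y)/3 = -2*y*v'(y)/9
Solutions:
 v(y) = C1 + C2*erf(sqrt(3)*y/3)


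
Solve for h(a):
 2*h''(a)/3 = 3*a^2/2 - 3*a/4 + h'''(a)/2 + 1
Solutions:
 h(a) = C1 + C2*a + C3*exp(4*a/3) + 3*a^4/16 + 3*a^3/8 + 51*a^2/32


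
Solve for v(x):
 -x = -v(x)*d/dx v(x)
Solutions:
 v(x) = -sqrt(C1 + x^2)
 v(x) = sqrt(C1 + x^2)


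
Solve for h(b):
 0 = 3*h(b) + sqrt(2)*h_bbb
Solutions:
 h(b) = C3*exp(-2^(5/6)*3^(1/3)*b/2) + (C1*sin(6^(5/6)*b/4) + C2*cos(6^(5/6)*b/4))*exp(2^(5/6)*3^(1/3)*b/4)


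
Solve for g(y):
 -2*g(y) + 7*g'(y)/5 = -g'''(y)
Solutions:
 g(y) = C1*exp(y*(-15*(1 + 13*sqrt(330)/225)^(1/3) + 7/(1 + 13*sqrt(330)/225)^(1/3))/30)*sin(sqrt(3)*y*(7/(1 + 13*sqrt(330)/225)^(1/3) + 15*(1 + 13*sqrt(330)/225)^(1/3))/30) + C2*exp(y*(-15*(1 + 13*sqrt(330)/225)^(1/3) + 7/(1 + 13*sqrt(330)/225)^(1/3))/30)*cos(sqrt(3)*y*(7/(1 + 13*sqrt(330)/225)^(1/3) + 15*(1 + 13*sqrt(330)/225)^(1/3))/30) + C3*exp(y*(-7/(15*(1 + 13*sqrt(330)/225)^(1/3)) + (1 + 13*sqrt(330)/225)^(1/3)))


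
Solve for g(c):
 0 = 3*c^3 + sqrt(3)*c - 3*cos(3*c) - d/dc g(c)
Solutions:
 g(c) = C1 + 3*c^4/4 + sqrt(3)*c^2/2 - sin(3*c)


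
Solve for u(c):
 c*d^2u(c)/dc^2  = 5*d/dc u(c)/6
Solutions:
 u(c) = C1 + C2*c^(11/6)


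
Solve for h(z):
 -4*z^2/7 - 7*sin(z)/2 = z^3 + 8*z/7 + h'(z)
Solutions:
 h(z) = C1 - z^4/4 - 4*z^3/21 - 4*z^2/7 + 7*cos(z)/2


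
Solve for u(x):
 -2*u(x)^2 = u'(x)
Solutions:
 u(x) = 1/(C1 + 2*x)


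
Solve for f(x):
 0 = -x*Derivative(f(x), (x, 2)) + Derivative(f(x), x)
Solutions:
 f(x) = C1 + C2*x^2


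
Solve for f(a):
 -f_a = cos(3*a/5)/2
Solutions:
 f(a) = C1 - 5*sin(3*a/5)/6


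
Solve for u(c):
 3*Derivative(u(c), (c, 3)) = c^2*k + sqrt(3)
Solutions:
 u(c) = C1 + C2*c + C3*c^2 + c^5*k/180 + sqrt(3)*c^3/18


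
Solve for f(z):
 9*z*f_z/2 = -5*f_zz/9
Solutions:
 f(z) = C1 + C2*erf(9*sqrt(5)*z/10)


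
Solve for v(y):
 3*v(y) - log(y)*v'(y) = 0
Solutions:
 v(y) = C1*exp(3*li(y))


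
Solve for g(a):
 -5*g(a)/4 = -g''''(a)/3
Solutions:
 g(a) = C1*exp(-15^(1/4)*sqrt(2)*a/2) + C2*exp(15^(1/4)*sqrt(2)*a/2) + C3*sin(15^(1/4)*sqrt(2)*a/2) + C4*cos(15^(1/4)*sqrt(2)*a/2)


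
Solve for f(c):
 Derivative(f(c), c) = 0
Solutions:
 f(c) = C1


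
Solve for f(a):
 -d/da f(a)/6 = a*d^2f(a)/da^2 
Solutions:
 f(a) = C1 + C2*a^(5/6)


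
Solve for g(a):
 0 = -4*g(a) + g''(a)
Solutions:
 g(a) = C1*exp(-2*a) + C2*exp(2*a)


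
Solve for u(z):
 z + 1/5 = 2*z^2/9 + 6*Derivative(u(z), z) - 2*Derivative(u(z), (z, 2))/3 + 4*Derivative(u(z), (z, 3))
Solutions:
 u(z) = C1 - z^3/81 + 77*z^2/972 + 1097*z/10935 + (C2*sin(sqrt(215)*z/12) + C3*cos(sqrt(215)*z/12))*exp(z/12)


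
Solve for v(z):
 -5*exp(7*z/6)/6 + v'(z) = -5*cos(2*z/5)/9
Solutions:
 v(z) = C1 + 5*exp(7*z/6)/7 - 25*sin(2*z/5)/18


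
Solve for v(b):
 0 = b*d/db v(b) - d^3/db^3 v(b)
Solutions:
 v(b) = C1 + Integral(C2*airyai(b) + C3*airybi(b), b)


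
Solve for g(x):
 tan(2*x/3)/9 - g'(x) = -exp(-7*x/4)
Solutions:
 g(x) = C1 + log(tan(2*x/3)^2 + 1)/12 - 4*exp(-7*x/4)/7


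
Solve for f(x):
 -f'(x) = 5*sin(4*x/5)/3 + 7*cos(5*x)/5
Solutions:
 f(x) = C1 - 7*sin(5*x)/25 + 25*cos(4*x/5)/12


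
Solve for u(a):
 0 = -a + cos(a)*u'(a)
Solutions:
 u(a) = C1 + Integral(a/cos(a), a)


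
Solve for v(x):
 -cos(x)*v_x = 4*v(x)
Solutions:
 v(x) = C1*(sin(x)^2 - 2*sin(x) + 1)/(sin(x)^2 + 2*sin(x) + 1)


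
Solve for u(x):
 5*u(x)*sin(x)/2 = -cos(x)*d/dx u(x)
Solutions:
 u(x) = C1*cos(x)^(5/2)


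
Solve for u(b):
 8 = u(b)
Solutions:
 u(b) = 8


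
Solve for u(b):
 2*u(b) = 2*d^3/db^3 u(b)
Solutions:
 u(b) = C3*exp(b) + (C1*sin(sqrt(3)*b/2) + C2*cos(sqrt(3)*b/2))*exp(-b/2)


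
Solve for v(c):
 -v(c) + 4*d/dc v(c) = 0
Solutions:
 v(c) = C1*exp(c/4)


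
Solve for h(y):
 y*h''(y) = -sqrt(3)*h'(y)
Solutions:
 h(y) = C1 + C2*y^(1 - sqrt(3))


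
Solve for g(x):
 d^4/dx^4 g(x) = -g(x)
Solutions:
 g(x) = (C1*sin(sqrt(2)*x/2) + C2*cos(sqrt(2)*x/2))*exp(-sqrt(2)*x/2) + (C3*sin(sqrt(2)*x/2) + C4*cos(sqrt(2)*x/2))*exp(sqrt(2)*x/2)


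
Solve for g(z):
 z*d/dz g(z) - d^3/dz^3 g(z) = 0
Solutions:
 g(z) = C1 + Integral(C2*airyai(z) + C3*airybi(z), z)


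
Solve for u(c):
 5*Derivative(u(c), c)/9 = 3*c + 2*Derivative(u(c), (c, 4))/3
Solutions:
 u(c) = C1 + C4*exp(5^(1/3)*6^(2/3)*c/6) + 27*c^2/10 + (C2*sin(2^(2/3)*3^(1/6)*5^(1/3)*c/4) + C3*cos(2^(2/3)*3^(1/6)*5^(1/3)*c/4))*exp(-5^(1/3)*6^(2/3)*c/12)


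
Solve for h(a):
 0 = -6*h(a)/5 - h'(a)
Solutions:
 h(a) = C1*exp(-6*a/5)


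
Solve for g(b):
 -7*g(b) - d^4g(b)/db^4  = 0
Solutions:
 g(b) = (C1*sin(sqrt(2)*7^(1/4)*b/2) + C2*cos(sqrt(2)*7^(1/4)*b/2))*exp(-sqrt(2)*7^(1/4)*b/2) + (C3*sin(sqrt(2)*7^(1/4)*b/2) + C4*cos(sqrt(2)*7^(1/4)*b/2))*exp(sqrt(2)*7^(1/4)*b/2)


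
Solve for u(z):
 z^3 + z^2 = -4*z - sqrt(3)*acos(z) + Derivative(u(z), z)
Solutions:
 u(z) = C1 + z^4/4 + z^3/3 + 2*z^2 + sqrt(3)*(z*acos(z) - sqrt(1 - z^2))


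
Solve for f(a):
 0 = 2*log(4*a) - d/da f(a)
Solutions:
 f(a) = C1 + 2*a*log(a) - 2*a + a*log(16)


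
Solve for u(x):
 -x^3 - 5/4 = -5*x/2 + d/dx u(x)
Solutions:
 u(x) = C1 - x^4/4 + 5*x^2/4 - 5*x/4


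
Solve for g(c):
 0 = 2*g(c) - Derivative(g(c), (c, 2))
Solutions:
 g(c) = C1*exp(-sqrt(2)*c) + C2*exp(sqrt(2)*c)


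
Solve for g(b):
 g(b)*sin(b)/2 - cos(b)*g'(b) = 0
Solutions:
 g(b) = C1/sqrt(cos(b))


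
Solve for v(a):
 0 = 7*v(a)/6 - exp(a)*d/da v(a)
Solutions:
 v(a) = C1*exp(-7*exp(-a)/6)


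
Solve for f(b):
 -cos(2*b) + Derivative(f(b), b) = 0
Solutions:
 f(b) = C1 + sin(2*b)/2


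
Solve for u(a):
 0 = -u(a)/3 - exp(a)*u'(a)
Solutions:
 u(a) = C1*exp(exp(-a)/3)


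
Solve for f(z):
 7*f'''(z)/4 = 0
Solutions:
 f(z) = C1 + C2*z + C3*z^2


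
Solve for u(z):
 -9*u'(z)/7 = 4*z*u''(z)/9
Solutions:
 u(z) = C1 + C2/z^(53/28)


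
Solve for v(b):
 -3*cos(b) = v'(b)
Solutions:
 v(b) = C1 - 3*sin(b)


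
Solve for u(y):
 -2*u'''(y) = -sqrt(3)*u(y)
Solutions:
 u(y) = C3*exp(2^(2/3)*3^(1/6)*y/2) + (C1*sin(6^(2/3)*y/4) + C2*cos(6^(2/3)*y/4))*exp(-2^(2/3)*3^(1/6)*y/4)


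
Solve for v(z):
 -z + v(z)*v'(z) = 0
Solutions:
 v(z) = -sqrt(C1 + z^2)
 v(z) = sqrt(C1 + z^2)


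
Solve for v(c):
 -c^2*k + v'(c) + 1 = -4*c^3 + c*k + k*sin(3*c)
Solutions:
 v(c) = C1 - c^4 + c^3*k/3 + c^2*k/2 - c - k*cos(3*c)/3


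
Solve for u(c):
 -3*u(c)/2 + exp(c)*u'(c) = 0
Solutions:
 u(c) = C1*exp(-3*exp(-c)/2)


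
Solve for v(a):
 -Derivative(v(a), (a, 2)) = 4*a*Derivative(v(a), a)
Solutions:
 v(a) = C1 + C2*erf(sqrt(2)*a)


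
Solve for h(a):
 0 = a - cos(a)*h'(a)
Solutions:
 h(a) = C1 + Integral(a/cos(a), a)


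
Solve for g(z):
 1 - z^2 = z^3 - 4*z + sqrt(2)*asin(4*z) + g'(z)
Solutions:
 g(z) = C1 - z^4/4 - z^3/3 + 2*z^2 + z - sqrt(2)*(z*asin(4*z) + sqrt(1 - 16*z^2)/4)


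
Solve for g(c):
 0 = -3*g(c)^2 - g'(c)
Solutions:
 g(c) = 1/(C1 + 3*c)


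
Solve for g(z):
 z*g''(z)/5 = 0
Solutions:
 g(z) = C1 + C2*z


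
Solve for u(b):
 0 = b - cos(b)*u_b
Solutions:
 u(b) = C1 + Integral(b/cos(b), b)


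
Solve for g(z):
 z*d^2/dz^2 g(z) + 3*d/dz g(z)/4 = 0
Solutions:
 g(z) = C1 + C2*z^(1/4)


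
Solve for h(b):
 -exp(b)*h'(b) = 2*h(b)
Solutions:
 h(b) = C1*exp(2*exp(-b))


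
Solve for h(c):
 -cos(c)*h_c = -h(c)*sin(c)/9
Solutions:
 h(c) = C1/cos(c)^(1/9)


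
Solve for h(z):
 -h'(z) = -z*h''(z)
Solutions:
 h(z) = C1 + C2*z^2


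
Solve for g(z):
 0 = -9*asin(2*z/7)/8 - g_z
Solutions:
 g(z) = C1 - 9*z*asin(2*z/7)/8 - 9*sqrt(49 - 4*z^2)/16


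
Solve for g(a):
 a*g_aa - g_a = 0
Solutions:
 g(a) = C1 + C2*a^2


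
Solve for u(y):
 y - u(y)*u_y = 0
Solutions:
 u(y) = -sqrt(C1 + y^2)
 u(y) = sqrt(C1 + y^2)


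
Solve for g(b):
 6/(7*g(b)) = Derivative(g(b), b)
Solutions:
 g(b) = -sqrt(C1 + 84*b)/7
 g(b) = sqrt(C1 + 84*b)/7


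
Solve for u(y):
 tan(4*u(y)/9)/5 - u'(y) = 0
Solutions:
 u(y) = -9*asin(C1*exp(4*y/45))/4 + 9*pi/4
 u(y) = 9*asin(C1*exp(4*y/45))/4


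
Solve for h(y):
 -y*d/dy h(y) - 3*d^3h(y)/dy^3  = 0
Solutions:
 h(y) = C1 + Integral(C2*airyai(-3^(2/3)*y/3) + C3*airybi(-3^(2/3)*y/3), y)


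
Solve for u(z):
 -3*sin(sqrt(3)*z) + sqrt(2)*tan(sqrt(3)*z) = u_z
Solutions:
 u(z) = C1 - sqrt(6)*log(cos(sqrt(3)*z))/3 + sqrt(3)*cos(sqrt(3)*z)


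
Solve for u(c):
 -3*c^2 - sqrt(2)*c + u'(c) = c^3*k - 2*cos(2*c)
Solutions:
 u(c) = C1 + c^4*k/4 + c^3 + sqrt(2)*c^2/2 - sin(2*c)


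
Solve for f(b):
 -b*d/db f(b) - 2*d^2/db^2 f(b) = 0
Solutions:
 f(b) = C1 + C2*erf(b/2)


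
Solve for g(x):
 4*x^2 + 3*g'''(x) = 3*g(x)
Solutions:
 g(x) = C3*exp(x) + 4*x^2/3 + (C1*sin(sqrt(3)*x/2) + C2*cos(sqrt(3)*x/2))*exp(-x/2)


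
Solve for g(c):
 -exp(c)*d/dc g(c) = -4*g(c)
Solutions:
 g(c) = C1*exp(-4*exp(-c))


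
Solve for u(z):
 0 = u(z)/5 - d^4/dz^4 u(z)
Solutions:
 u(z) = C1*exp(-5^(3/4)*z/5) + C2*exp(5^(3/4)*z/5) + C3*sin(5^(3/4)*z/5) + C4*cos(5^(3/4)*z/5)


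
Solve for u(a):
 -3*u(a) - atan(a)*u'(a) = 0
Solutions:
 u(a) = C1*exp(-3*Integral(1/atan(a), a))


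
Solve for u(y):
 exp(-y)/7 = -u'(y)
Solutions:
 u(y) = C1 + exp(-y)/7


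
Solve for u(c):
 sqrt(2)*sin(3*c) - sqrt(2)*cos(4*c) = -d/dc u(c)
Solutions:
 u(c) = C1 + sqrt(2)*sin(4*c)/4 + sqrt(2)*cos(3*c)/3


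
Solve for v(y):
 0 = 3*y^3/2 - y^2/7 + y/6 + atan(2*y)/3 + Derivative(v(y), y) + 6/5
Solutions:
 v(y) = C1 - 3*y^4/8 + y^3/21 - y^2/12 - y*atan(2*y)/3 - 6*y/5 + log(4*y^2 + 1)/12


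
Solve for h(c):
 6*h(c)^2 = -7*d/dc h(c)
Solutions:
 h(c) = 7/(C1 + 6*c)


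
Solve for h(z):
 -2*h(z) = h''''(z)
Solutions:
 h(z) = (C1*sin(2^(3/4)*z/2) + C2*cos(2^(3/4)*z/2))*exp(-2^(3/4)*z/2) + (C3*sin(2^(3/4)*z/2) + C4*cos(2^(3/4)*z/2))*exp(2^(3/4)*z/2)


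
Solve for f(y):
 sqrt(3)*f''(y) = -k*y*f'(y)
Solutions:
 f(y) = Piecewise((-sqrt(2)*3^(1/4)*sqrt(pi)*C1*erf(sqrt(2)*3^(3/4)*sqrt(k)*y/6)/(2*sqrt(k)) - C2, (k > 0) | (k < 0)), (-C1*y - C2, True))


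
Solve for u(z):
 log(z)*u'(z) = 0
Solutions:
 u(z) = C1


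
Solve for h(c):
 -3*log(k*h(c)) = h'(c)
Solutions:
 li(k*h(c))/k = C1 - 3*c


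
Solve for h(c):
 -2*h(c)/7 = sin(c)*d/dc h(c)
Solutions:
 h(c) = C1*(cos(c) + 1)^(1/7)/(cos(c) - 1)^(1/7)


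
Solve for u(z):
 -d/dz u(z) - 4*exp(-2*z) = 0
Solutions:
 u(z) = C1 + 2*exp(-2*z)


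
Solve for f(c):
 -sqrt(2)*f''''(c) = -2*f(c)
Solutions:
 f(c) = C1*exp(-2^(1/8)*c) + C2*exp(2^(1/8)*c) + C3*sin(2^(1/8)*c) + C4*cos(2^(1/8)*c)


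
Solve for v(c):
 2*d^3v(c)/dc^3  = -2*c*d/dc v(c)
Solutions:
 v(c) = C1 + Integral(C2*airyai(-c) + C3*airybi(-c), c)


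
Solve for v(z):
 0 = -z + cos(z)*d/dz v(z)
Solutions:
 v(z) = C1 + Integral(z/cos(z), z)


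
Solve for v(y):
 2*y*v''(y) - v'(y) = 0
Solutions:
 v(y) = C1 + C2*y^(3/2)


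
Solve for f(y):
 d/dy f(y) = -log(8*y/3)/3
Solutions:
 f(y) = C1 - y*log(y)/3 - y*log(2) + y/3 + y*log(3)/3


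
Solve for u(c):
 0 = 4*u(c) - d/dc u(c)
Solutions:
 u(c) = C1*exp(4*c)


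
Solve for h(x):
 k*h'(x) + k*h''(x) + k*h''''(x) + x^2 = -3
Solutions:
 h(x) = C1 + C2*exp(6^(1/3)*x*(-2*3^(1/3)/(9 + sqrt(93))^(1/3) + 2^(1/3)*(9 + sqrt(93))^(1/3))/12)*sin(2^(1/3)*3^(1/6)*x*(6/(9 + sqrt(93))^(1/3) + 2^(1/3)*3^(2/3)*(9 + sqrt(93))^(1/3))/12) + C3*exp(6^(1/3)*x*(-2*3^(1/3)/(9 + sqrt(93))^(1/3) + 2^(1/3)*(9 + sqrt(93))^(1/3))/12)*cos(2^(1/3)*3^(1/6)*x*(6/(9 + sqrt(93))^(1/3) + 2^(1/3)*3^(2/3)*(9 + sqrt(93))^(1/3))/12) + C4*exp(-6^(1/3)*x*(-2*3^(1/3)/(9 + sqrt(93))^(1/3) + 2^(1/3)*(9 + sqrt(93))^(1/3))/6) - x^3/(3*k) + x^2/k - 5*x/k


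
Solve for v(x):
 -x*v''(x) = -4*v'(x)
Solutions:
 v(x) = C1 + C2*x^5


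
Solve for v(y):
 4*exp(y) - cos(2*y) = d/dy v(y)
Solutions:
 v(y) = C1 + 4*exp(y) - sin(2*y)/2


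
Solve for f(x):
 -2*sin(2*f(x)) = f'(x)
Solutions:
 f(x) = pi - acos((-C1 - exp(8*x))/(C1 - exp(8*x)))/2
 f(x) = acos((-C1 - exp(8*x))/(C1 - exp(8*x)))/2


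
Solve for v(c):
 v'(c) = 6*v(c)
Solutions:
 v(c) = C1*exp(6*c)


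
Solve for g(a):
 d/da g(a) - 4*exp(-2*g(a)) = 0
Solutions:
 g(a) = log(-sqrt(C1 + 8*a))
 g(a) = log(C1 + 8*a)/2


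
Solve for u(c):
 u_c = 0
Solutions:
 u(c) = C1


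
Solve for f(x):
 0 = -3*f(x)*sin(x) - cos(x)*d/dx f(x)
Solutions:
 f(x) = C1*cos(x)^3


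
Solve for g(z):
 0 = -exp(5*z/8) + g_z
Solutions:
 g(z) = C1 + 8*exp(5*z/8)/5


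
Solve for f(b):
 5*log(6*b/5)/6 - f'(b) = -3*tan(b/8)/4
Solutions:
 f(b) = C1 + 5*b*log(b)/6 - 5*b*log(5)/6 - 5*b/6 + 5*b*log(6)/6 - 6*log(cos(b/8))


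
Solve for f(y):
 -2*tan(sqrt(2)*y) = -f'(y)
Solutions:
 f(y) = C1 - sqrt(2)*log(cos(sqrt(2)*y))


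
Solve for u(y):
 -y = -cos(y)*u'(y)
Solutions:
 u(y) = C1 + Integral(y/cos(y), y)


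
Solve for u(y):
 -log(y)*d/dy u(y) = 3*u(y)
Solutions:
 u(y) = C1*exp(-3*li(y))


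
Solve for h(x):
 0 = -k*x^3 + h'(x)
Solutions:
 h(x) = C1 + k*x^4/4


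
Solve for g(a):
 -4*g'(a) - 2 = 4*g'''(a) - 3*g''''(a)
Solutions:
 g(a) = C1 + C2*exp(a*(-2^(1/3)*(9*sqrt(921) + 275)^(1/3) - 8*2^(2/3)/(9*sqrt(921) + 275)^(1/3) + 8)/18)*sin(2^(1/3)*sqrt(3)*a*(-(9*sqrt(921) + 275)^(1/3) + 8*2^(1/3)/(9*sqrt(921) + 275)^(1/3))/18) + C3*exp(a*(-2^(1/3)*(9*sqrt(921) + 275)^(1/3) - 8*2^(2/3)/(9*sqrt(921) + 275)^(1/3) + 8)/18)*cos(2^(1/3)*sqrt(3)*a*(-(9*sqrt(921) + 275)^(1/3) + 8*2^(1/3)/(9*sqrt(921) + 275)^(1/3))/18) + C4*exp(a*(8*2^(2/3)/(9*sqrt(921) + 275)^(1/3) + 4 + 2^(1/3)*(9*sqrt(921) + 275)^(1/3))/9) - a/2


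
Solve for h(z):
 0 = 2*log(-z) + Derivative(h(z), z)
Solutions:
 h(z) = C1 - 2*z*log(-z) + 2*z


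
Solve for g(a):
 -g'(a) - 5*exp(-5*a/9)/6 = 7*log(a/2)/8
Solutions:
 g(a) = C1 - 7*a*log(a)/8 + 7*a*(log(2) + 1)/8 + 3*exp(-5*a/9)/2


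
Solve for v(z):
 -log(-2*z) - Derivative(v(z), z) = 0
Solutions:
 v(z) = C1 - z*log(-z) + z*(1 - log(2))


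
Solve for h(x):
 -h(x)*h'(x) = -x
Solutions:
 h(x) = -sqrt(C1 + x^2)
 h(x) = sqrt(C1 + x^2)


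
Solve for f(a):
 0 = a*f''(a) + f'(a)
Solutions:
 f(a) = C1 + C2*log(a)


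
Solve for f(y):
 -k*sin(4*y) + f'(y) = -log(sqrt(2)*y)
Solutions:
 f(y) = C1 - k*cos(4*y)/4 - y*log(y) - y*log(2)/2 + y


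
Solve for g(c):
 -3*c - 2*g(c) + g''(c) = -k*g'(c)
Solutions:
 g(c) = C1*exp(c*(-k + sqrt(k^2 + 8))/2) + C2*exp(-c*(k + sqrt(k^2 + 8))/2) - 3*c/2 - 3*k/4


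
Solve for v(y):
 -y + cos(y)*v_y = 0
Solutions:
 v(y) = C1 + Integral(y/cos(y), y)


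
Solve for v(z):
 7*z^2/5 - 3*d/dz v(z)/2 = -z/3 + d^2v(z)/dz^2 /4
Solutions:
 v(z) = C1 + C2*exp(-6*z) + 14*z^3/45 - 2*z^2/45 + 2*z/135


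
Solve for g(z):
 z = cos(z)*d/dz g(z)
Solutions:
 g(z) = C1 + Integral(z/cos(z), z)


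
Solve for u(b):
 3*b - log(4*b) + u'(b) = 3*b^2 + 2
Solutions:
 u(b) = C1 + b^3 - 3*b^2/2 + b*log(b) + b + b*log(4)


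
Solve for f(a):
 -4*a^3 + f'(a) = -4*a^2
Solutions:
 f(a) = C1 + a^4 - 4*a^3/3


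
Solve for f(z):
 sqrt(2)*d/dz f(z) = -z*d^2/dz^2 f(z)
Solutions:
 f(z) = C1 + C2*z^(1 - sqrt(2))


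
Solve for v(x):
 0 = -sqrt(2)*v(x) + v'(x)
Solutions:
 v(x) = C1*exp(sqrt(2)*x)


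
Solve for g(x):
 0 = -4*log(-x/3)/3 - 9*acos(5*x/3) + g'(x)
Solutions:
 g(x) = C1 + 4*x*log(-x)/3 + 9*x*acos(5*x/3) - 4*x*log(3)/3 - 4*x/3 - 9*sqrt(9 - 25*x^2)/5


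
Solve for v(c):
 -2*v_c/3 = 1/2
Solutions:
 v(c) = C1 - 3*c/4


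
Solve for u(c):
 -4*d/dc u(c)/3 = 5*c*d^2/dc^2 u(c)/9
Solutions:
 u(c) = C1 + C2/c^(7/5)


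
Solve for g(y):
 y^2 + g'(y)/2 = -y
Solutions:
 g(y) = C1 - 2*y^3/3 - y^2


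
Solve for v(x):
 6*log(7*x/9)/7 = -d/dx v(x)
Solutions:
 v(x) = C1 - 6*x*log(x)/7 - 6*x*log(7)/7 + 6*x/7 + 12*x*log(3)/7


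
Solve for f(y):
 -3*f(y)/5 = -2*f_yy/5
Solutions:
 f(y) = C1*exp(-sqrt(6)*y/2) + C2*exp(sqrt(6)*y/2)


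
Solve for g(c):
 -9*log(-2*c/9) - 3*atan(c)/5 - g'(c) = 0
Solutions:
 g(c) = C1 - 9*c*log(-c) - 3*c*atan(c)/5 - 9*c*log(2) + 9*c + 18*c*log(3) + 3*log(c^2 + 1)/10


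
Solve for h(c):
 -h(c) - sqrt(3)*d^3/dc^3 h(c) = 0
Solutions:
 h(c) = C3*exp(-3^(5/6)*c/3) + (C1*sin(3^(1/3)*c/2) + C2*cos(3^(1/3)*c/2))*exp(3^(5/6)*c/6)


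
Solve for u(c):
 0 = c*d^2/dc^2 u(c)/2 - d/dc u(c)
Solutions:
 u(c) = C1 + C2*c^3


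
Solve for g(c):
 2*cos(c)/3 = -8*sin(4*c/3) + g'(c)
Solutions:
 g(c) = C1 + 2*sin(c)/3 - 6*cos(4*c/3)


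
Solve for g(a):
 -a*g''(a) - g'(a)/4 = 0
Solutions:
 g(a) = C1 + C2*a^(3/4)


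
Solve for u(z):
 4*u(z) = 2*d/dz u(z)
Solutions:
 u(z) = C1*exp(2*z)


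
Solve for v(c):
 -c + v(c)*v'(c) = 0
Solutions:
 v(c) = -sqrt(C1 + c^2)
 v(c) = sqrt(C1 + c^2)


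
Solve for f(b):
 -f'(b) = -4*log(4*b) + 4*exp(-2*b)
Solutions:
 f(b) = C1 + 4*b*log(b) + 4*b*(-1 + 2*log(2)) + 2*exp(-2*b)


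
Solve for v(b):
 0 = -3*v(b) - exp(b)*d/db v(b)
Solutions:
 v(b) = C1*exp(3*exp(-b))


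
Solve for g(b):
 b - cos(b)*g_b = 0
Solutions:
 g(b) = C1 + Integral(b/cos(b), b)


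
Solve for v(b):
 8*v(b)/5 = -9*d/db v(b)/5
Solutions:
 v(b) = C1*exp(-8*b/9)


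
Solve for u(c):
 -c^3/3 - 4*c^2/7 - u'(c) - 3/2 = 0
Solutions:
 u(c) = C1 - c^4/12 - 4*c^3/21 - 3*c/2


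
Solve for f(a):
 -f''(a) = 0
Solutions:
 f(a) = C1 + C2*a


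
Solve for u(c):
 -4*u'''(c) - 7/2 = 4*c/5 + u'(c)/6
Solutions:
 u(c) = C1 + C2*sin(sqrt(6)*c/12) + C3*cos(sqrt(6)*c/12) - 12*c^2/5 - 21*c


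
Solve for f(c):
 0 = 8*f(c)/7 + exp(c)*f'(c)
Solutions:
 f(c) = C1*exp(8*exp(-c)/7)


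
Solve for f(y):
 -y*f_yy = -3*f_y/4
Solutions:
 f(y) = C1 + C2*y^(7/4)


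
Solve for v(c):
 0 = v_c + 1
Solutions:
 v(c) = C1 - c


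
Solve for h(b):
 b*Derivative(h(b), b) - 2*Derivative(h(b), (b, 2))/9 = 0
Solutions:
 h(b) = C1 + C2*erfi(3*b/2)


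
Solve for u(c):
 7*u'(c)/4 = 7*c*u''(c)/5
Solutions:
 u(c) = C1 + C2*c^(9/4)


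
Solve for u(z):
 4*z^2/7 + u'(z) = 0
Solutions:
 u(z) = C1 - 4*z^3/21


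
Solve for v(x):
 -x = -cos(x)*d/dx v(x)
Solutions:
 v(x) = C1 + Integral(x/cos(x), x)


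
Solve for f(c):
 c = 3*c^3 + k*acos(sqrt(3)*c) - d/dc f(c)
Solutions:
 f(c) = C1 + 3*c^4/4 - c^2/2 + k*(c*acos(sqrt(3)*c) - sqrt(3)*sqrt(1 - 3*c^2)/3)


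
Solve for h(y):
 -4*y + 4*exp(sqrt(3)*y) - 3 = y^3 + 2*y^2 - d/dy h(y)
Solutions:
 h(y) = C1 + y^4/4 + 2*y^3/3 + 2*y^2 + 3*y - 4*sqrt(3)*exp(sqrt(3)*y)/3


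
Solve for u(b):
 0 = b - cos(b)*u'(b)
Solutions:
 u(b) = C1 + Integral(b/cos(b), b)


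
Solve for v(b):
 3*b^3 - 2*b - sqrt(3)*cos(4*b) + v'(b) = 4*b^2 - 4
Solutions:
 v(b) = C1 - 3*b^4/4 + 4*b^3/3 + b^2 - 4*b + sqrt(3)*sin(4*b)/4


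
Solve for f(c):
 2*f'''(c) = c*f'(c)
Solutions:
 f(c) = C1 + Integral(C2*airyai(2^(2/3)*c/2) + C3*airybi(2^(2/3)*c/2), c)


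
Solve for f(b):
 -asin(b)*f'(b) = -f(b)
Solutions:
 f(b) = C1*exp(Integral(1/asin(b), b))


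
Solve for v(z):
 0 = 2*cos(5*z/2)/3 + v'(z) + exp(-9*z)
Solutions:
 v(z) = C1 - 4*sin(5*z/2)/15 + exp(-9*z)/9


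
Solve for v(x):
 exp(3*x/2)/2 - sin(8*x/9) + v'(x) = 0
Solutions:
 v(x) = C1 - exp(3*x/2)/3 - 9*cos(8*x/9)/8


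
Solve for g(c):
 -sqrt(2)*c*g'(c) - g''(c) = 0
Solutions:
 g(c) = C1 + C2*erf(2^(3/4)*c/2)


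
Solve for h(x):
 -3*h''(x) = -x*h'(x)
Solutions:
 h(x) = C1 + C2*erfi(sqrt(6)*x/6)


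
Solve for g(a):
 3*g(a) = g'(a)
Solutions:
 g(a) = C1*exp(3*a)


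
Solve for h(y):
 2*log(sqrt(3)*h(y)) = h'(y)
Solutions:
 -Integral(1/(2*log(_y) + log(3)), (_y, h(y))) = C1 - y


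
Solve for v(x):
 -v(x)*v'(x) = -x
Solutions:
 v(x) = -sqrt(C1 + x^2)
 v(x) = sqrt(C1 + x^2)


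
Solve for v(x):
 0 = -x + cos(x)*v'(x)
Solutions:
 v(x) = C1 + Integral(x/cos(x), x)


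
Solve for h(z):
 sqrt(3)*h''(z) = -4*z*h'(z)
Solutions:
 h(z) = C1 + C2*erf(sqrt(2)*3^(3/4)*z/3)


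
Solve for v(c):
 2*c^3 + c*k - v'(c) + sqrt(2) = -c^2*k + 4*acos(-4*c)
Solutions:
 v(c) = C1 + c^4/2 + c^3*k/3 + c^2*k/2 - 4*c*acos(-4*c) + sqrt(2)*c - sqrt(1 - 16*c^2)


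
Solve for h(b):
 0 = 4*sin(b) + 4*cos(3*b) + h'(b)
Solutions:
 h(b) = C1 - 4*sin(3*b)/3 + 4*cos(b)


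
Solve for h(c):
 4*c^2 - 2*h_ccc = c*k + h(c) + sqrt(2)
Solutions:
 h(c) = C3*exp(-2^(2/3)*c/2) + 4*c^2 - c*k + (C1*sin(2^(2/3)*sqrt(3)*c/4) + C2*cos(2^(2/3)*sqrt(3)*c/4))*exp(2^(2/3)*c/4) - sqrt(2)


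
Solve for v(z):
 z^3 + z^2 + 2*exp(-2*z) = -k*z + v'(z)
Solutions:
 v(z) = C1 + k*z^2/2 + z^4/4 + z^3/3 - exp(-2*z)


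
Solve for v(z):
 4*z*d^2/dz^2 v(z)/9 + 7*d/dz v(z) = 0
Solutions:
 v(z) = C1 + C2/z^(59/4)


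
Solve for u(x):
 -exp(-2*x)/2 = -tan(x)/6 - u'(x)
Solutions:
 u(x) = C1 - log(tan(x)^2 + 1)/12 - exp(-2*x)/4


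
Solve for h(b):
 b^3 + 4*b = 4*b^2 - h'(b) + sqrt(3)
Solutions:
 h(b) = C1 - b^4/4 + 4*b^3/3 - 2*b^2 + sqrt(3)*b


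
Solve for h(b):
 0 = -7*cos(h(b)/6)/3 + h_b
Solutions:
 -7*b/3 - 3*log(sin(h(b)/6) - 1) + 3*log(sin(h(b)/6) + 1) = C1


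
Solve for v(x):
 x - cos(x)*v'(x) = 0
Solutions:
 v(x) = C1 + Integral(x/cos(x), x)


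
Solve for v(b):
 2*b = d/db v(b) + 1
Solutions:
 v(b) = C1 + b^2 - b


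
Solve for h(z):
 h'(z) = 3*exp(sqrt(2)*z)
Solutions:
 h(z) = C1 + 3*sqrt(2)*exp(sqrt(2)*z)/2


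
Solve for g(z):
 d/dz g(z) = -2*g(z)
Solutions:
 g(z) = C1*exp(-2*z)


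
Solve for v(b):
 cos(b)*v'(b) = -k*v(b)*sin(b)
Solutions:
 v(b) = C1*exp(k*log(cos(b)))


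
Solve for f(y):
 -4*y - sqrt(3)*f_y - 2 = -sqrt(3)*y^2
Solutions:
 f(y) = C1 + y^3/3 - 2*sqrt(3)*y^2/3 - 2*sqrt(3)*y/3


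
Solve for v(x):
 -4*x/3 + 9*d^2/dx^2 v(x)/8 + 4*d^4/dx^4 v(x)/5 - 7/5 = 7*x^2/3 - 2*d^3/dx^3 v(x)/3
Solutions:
 v(x) = C1 + C2*x + 14*x^4/81 - 464*x^3/2187 - 46796*x^2/98415 + (C3*sin(sqrt(710)*x/24) + C4*cos(sqrt(710)*x/24))*exp(-5*x/12)


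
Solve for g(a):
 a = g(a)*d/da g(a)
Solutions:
 g(a) = -sqrt(C1 + a^2)
 g(a) = sqrt(C1 + a^2)


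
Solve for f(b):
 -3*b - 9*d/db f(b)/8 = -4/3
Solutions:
 f(b) = C1 - 4*b^2/3 + 32*b/27


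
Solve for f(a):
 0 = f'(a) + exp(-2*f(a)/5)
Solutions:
 f(a) = 5*log(-sqrt(C1 - a)) - 5*log(5) + 5*log(10)/2
 f(a) = 5*log(C1 - a)/2 - 5*log(5) + 5*log(10)/2


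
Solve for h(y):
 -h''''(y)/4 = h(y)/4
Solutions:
 h(y) = (C1*sin(sqrt(2)*y/2) + C2*cos(sqrt(2)*y/2))*exp(-sqrt(2)*y/2) + (C3*sin(sqrt(2)*y/2) + C4*cos(sqrt(2)*y/2))*exp(sqrt(2)*y/2)


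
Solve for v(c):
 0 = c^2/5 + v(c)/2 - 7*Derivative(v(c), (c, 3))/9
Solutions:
 v(c) = C3*exp(42^(2/3)*c/14) - 2*c^2/5 + (C1*sin(3*14^(2/3)*3^(1/6)*c/28) + C2*cos(3*14^(2/3)*3^(1/6)*c/28))*exp(-42^(2/3)*c/28)


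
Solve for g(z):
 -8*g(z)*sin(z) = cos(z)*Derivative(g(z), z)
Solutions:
 g(z) = C1*cos(z)^8


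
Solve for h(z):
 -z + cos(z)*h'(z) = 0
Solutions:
 h(z) = C1 + Integral(z/cos(z), z)


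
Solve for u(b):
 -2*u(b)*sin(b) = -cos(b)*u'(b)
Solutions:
 u(b) = C1/cos(b)^2


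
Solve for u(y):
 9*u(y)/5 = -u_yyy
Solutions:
 u(y) = C3*exp(-15^(2/3)*y/5) + (C1*sin(3*3^(1/6)*5^(2/3)*y/10) + C2*cos(3*3^(1/6)*5^(2/3)*y/10))*exp(15^(2/3)*y/10)


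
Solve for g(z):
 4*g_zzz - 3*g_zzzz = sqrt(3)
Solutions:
 g(z) = C1 + C2*z + C3*z^2 + C4*exp(4*z/3) + sqrt(3)*z^3/24


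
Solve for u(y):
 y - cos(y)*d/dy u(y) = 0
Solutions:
 u(y) = C1 + Integral(y/cos(y), y)


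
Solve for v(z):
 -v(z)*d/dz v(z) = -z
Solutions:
 v(z) = -sqrt(C1 + z^2)
 v(z) = sqrt(C1 + z^2)


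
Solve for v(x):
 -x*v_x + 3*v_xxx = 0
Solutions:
 v(x) = C1 + Integral(C2*airyai(3^(2/3)*x/3) + C3*airybi(3^(2/3)*x/3), x)


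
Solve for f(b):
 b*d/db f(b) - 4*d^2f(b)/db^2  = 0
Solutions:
 f(b) = C1 + C2*erfi(sqrt(2)*b/4)


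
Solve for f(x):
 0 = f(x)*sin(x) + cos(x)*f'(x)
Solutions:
 f(x) = C1*cos(x)


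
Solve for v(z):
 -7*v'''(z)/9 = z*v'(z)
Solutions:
 v(z) = C1 + Integral(C2*airyai(-21^(2/3)*z/7) + C3*airybi(-21^(2/3)*z/7), z)


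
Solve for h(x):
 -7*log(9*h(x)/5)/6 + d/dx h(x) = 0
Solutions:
 -6*Integral(1/(log(_y) - log(5) + 2*log(3)), (_y, h(x)))/7 = C1 - x


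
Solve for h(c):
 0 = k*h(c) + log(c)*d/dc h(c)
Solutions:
 h(c) = C1*exp(-k*li(c))


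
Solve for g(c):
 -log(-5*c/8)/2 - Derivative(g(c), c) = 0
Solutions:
 g(c) = C1 - c*log(-c)/2 + c*(-log(5) + 1 + 3*log(2))/2


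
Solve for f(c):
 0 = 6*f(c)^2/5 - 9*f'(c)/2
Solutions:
 f(c) = -15/(C1 + 4*c)


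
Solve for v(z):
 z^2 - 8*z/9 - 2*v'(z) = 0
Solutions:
 v(z) = C1 + z^3/6 - 2*z^2/9


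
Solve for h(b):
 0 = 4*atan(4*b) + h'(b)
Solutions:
 h(b) = C1 - 4*b*atan(4*b) + log(16*b^2 + 1)/2


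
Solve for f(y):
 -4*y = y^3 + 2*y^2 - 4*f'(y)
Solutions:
 f(y) = C1 + y^4/16 + y^3/6 + y^2/2


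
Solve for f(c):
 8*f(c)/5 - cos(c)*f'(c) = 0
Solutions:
 f(c) = C1*(sin(c) + 1)^(4/5)/(sin(c) - 1)^(4/5)


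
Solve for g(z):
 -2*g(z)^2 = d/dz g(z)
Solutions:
 g(z) = 1/(C1 + 2*z)


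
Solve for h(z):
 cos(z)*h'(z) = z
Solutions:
 h(z) = C1 + Integral(z/cos(z), z)


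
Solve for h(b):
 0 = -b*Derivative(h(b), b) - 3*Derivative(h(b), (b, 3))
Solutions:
 h(b) = C1 + Integral(C2*airyai(-3^(2/3)*b/3) + C3*airybi(-3^(2/3)*b/3), b)


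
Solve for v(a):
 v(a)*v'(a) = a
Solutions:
 v(a) = -sqrt(C1 + a^2)
 v(a) = sqrt(C1 + a^2)


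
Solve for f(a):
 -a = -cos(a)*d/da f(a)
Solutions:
 f(a) = C1 + Integral(a/cos(a), a)


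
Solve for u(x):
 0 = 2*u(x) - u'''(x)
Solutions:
 u(x) = C3*exp(2^(1/3)*x) + (C1*sin(2^(1/3)*sqrt(3)*x/2) + C2*cos(2^(1/3)*sqrt(3)*x/2))*exp(-2^(1/3)*x/2)


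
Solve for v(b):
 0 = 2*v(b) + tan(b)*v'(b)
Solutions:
 v(b) = C1/sin(b)^2


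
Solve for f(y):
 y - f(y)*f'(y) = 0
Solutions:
 f(y) = -sqrt(C1 + y^2)
 f(y) = sqrt(C1 + y^2)


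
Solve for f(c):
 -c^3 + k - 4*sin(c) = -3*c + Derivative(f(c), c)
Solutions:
 f(c) = C1 - c^4/4 + 3*c^2/2 + c*k + 4*cos(c)


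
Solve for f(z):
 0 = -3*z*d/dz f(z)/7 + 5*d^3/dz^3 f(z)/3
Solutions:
 f(z) = C1 + Integral(C2*airyai(105^(2/3)*z/35) + C3*airybi(105^(2/3)*z/35), z)


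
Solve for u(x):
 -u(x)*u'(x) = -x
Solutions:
 u(x) = -sqrt(C1 + x^2)
 u(x) = sqrt(C1 + x^2)


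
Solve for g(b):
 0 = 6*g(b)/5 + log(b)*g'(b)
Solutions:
 g(b) = C1*exp(-6*li(b)/5)


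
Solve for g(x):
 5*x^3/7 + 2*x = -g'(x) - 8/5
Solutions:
 g(x) = C1 - 5*x^4/28 - x^2 - 8*x/5


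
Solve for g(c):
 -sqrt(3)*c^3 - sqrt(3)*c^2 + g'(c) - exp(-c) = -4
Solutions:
 g(c) = C1 + sqrt(3)*c^4/4 + sqrt(3)*c^3/3 - 4*c - exp(-c)


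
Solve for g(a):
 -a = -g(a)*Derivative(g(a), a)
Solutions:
 g(a) = -sqrt(C1 + a^2)
 g(a) = sqrt(C1 + a^2)


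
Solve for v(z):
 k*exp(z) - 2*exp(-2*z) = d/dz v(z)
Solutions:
 v(z) = C1 + k*exp(z) + exp(-2*z)


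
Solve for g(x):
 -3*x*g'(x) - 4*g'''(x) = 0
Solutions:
 g(x) = C1 + Integral(C2*airyai(-6^(1/3)*x/2) + C3*airybi(-6^(1/3)*x/2), x)


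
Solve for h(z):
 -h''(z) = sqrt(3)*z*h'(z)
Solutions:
 h(z) = C1 + C2*erf(sqrt(2)*3^(1/4)*z/2)


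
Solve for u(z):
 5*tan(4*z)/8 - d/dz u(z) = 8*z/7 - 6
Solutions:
 u(z) = C1 - 4*z^2/7 + 6*z - 5*log(cos(4*z))/32


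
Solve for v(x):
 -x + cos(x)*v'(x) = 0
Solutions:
 v(x) = C1 + Integral(x/cos(x), x)


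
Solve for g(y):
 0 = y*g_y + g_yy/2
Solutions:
 g(y) = C1 + C2*erf(y)


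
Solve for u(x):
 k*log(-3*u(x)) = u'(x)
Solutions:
 Integral(1/(log(-_y) + log(3)), (_y, u(x))) = C1 + k*x


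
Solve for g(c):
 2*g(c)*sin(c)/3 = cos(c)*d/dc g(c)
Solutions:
 g(c) = C1/cos(c)^(2/3)


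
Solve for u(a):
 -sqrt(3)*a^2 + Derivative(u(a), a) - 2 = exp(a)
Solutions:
 u(a) = C1 + sqrt(3)*a^3/3 + 2*a + exp(a)


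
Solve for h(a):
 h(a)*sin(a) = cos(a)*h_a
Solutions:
 h(a) = C1/cos(a)


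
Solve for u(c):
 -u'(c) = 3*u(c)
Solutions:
 u(c) = C1*exp(-3*c)


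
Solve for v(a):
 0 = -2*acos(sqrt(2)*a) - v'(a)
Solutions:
 v(a) = C1 - 2*a*acos(sqrt(2)*a) + sqrt(2)*sqrt(1 - 2*a^2)


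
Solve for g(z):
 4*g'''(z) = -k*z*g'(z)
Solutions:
 g(z) = C1 + Integral(C2*airyai(2^(1/3)*z*(-k)^(1/3)/2) + C3*airybi(2^(1/3)*z*(-k)^(1/3)/2), z)


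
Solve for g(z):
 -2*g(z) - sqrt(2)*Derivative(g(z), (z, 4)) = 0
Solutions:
 g(z) = (C1*sin(2^(5/8)*z/2) + C2*cos(2^(5/8)*z/2))*exp(-2^(5/8)*z/2) + (C3*sin(2^(5/8)*z/2) + C4*cos(2^(5/8)*z/2))*exp(2^(5/8)*z/2)


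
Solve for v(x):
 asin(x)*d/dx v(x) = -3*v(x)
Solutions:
 v(x) = C1*exp(-3*Integral(1/asin(x), x))


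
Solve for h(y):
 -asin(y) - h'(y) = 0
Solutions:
 h(y) = C1 - y*asin(y) - sqrt(1 - y^2)


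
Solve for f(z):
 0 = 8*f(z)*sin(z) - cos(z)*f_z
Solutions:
 f(z) = C1/cos(z)^8


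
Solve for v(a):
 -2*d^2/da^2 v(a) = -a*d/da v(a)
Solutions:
 v(a) = C1 + C2*erfi(a/2)


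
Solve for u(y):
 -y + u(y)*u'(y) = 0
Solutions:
 u(y) = -sqrt(C1 + y^2)
 u(y) = sqrt(C1 + y^2)


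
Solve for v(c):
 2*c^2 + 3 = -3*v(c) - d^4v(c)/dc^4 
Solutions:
 v(c) = -2*c^2/3 + (C1*sin(sqrt(2)*3^(1/4)*c/2) + C2*cos(sqrt(2)*3^(1/4)*c/2))*exp(-sqrt(2)*3^(1/4)*c/2) + (C3*sin(sqrt(2)*3^(1/4)*c/2) + C4*cos(sqrt(2)*3^(1/4)*c/2))*exp(sqrt(2)*3^(1/4)*c/2) - 1


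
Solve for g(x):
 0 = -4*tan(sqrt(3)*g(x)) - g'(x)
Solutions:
 g(x) = sqrt(3)*(pi - asin(C1*exp(-4*sqrt(3)*x)))/3
 g(x) = sqrt(3)*asin(C1*exp(-4*sqrt(3)*x))/3
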